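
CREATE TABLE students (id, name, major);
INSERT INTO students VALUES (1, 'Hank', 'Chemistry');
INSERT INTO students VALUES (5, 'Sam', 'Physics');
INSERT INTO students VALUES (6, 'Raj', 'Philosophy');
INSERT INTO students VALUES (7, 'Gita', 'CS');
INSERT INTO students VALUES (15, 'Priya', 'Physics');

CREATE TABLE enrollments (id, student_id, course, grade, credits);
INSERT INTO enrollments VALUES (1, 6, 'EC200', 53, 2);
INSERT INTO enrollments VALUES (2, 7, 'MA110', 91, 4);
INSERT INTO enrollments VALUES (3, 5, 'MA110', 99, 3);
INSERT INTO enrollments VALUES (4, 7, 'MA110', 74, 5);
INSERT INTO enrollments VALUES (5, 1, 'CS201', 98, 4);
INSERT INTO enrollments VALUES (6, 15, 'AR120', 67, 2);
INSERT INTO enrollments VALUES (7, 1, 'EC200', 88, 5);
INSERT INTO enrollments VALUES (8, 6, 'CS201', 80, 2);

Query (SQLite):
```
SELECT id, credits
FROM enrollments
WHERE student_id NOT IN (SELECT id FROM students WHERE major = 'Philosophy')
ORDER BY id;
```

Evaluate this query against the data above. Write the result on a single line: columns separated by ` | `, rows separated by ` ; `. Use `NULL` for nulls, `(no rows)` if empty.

2 | 4 ; 3 | 3 ; 4 | 5 ; 5 | 4 ; 6 | 2 ; 7 | 5

Inner query: students.id where major = 'Philosophy'.
Outer: keep enrollments rows whose student_id is not in that set.
Inner query → {6}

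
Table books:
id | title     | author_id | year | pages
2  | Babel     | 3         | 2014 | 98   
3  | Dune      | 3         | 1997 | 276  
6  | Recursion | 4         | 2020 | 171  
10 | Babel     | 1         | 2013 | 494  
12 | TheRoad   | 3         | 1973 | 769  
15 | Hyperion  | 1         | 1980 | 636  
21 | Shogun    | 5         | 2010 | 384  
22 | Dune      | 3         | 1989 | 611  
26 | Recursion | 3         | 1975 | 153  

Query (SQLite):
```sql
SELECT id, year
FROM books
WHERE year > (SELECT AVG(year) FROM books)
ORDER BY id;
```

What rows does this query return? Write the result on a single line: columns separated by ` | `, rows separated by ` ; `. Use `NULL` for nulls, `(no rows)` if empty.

2 | 2014 ; 3 | 1997 ; 6 | 2020 ; 10 | 2013 ; 21 | 2010

Scalar subquery: AVG(year) over all books rows = 1996.777778 (≈; comparison uses full precision).
Keep rows where year > that value.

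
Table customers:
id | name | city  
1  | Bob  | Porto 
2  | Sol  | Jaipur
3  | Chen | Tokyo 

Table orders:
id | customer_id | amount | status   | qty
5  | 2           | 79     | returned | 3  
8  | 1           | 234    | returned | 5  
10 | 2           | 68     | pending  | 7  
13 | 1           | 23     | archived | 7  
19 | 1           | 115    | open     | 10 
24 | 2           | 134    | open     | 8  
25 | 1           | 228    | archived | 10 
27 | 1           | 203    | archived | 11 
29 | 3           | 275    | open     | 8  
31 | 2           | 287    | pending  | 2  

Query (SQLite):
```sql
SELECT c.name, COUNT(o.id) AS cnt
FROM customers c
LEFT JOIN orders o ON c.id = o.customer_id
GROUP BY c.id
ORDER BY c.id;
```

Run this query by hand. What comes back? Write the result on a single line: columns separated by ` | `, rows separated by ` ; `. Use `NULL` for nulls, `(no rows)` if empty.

Bob | 5 ; Sol | 4 ; Chen | 1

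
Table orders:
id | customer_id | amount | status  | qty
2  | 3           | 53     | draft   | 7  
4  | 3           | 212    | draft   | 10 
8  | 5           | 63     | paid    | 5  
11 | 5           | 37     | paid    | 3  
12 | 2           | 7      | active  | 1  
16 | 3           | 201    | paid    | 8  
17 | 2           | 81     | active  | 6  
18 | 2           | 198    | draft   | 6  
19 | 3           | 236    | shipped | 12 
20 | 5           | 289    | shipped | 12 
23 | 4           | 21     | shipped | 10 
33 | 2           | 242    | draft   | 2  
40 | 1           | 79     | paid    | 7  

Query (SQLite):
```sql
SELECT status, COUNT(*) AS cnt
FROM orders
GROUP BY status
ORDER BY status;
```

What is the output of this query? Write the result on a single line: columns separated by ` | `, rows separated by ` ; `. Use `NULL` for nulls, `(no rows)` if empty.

Partition orders by status; compute COUNT(*) within each group.
  active: ids {12, 17} → COUNT(*)=2
  draft: ids {2, 4, 18, 33} → COUNT(*)=4
  paid: ids {8, 11, 16, 40} → COUNT(*)=4
  shipped: ids {19, 20, 23} → COUNT(*)=3

active | 2 ; draft | 4 ; paid | 4 ; shipped | 3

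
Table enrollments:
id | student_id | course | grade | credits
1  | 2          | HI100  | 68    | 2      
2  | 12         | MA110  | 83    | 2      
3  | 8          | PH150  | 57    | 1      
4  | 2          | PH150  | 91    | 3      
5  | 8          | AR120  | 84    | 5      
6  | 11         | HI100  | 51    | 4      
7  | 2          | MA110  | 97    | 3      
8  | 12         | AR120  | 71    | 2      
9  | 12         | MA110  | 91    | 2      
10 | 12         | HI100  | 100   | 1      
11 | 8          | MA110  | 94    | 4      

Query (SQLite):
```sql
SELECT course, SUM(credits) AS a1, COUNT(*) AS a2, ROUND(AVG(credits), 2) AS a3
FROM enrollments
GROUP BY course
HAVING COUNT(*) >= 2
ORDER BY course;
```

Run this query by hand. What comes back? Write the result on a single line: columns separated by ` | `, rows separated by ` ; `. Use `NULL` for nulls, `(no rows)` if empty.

AR120 | 7 | 2 | 3.5 ; HI100 | 7 | 3 | 2.33 ; MA110 | 11 | 4 | 2.75 ; PH150 | 4 | 2 | 2

Group enrollments by course.
Per group compute: SUM(credits), COUNT(*), ROUND(AVG(credits), 2).
HAVING: drop groups with fewer than 2 rows.
  AR120: ids {5, 8} → SUM(credits)=7, COUNT(*)=2, ROUND(AVG(credits), 2)=3.5
  HI100: ids {1, 6, 10} → SUM(credits)=7, COUNT(*)=3, ROUND(AVG(credits), 2)=2.33
  MA110: ids {2, 7, 9, 11} → SUM(credits)=11, COUNT(*)=4, ROUND(AVG(credits), 2)=2.75
  PH150: ids {3, 4} → SUM(credits)=4, COUNT(*)=2, ROUND(AVG(credits), 2)=2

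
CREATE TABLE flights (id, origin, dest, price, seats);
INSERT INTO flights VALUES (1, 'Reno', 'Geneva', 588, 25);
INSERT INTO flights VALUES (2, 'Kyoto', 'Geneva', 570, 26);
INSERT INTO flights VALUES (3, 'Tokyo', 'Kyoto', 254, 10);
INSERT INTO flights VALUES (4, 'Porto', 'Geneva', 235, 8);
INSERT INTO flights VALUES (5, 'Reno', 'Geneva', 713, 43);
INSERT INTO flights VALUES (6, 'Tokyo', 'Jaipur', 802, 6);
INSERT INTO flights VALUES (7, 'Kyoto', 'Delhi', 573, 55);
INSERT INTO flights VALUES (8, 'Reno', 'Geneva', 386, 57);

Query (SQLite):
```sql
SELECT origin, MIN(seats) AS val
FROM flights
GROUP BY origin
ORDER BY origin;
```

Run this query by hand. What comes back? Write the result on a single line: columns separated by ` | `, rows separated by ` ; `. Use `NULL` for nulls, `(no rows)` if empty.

Kyoto | 26 ; Porto | 8 ; Reno | 25 ; Tokyo | 6

Partition flights by origin; compute MIN(seats) within each group.
  Kyoto: ids {2, 7} → MIN(seats)=26
  Porto: ids {4} → MIN(seats)=8
  Reno: ids {1, 5, 8} → MIN(seats)=25
  Tokyo: ids {3, 6} → MIN(seats)=6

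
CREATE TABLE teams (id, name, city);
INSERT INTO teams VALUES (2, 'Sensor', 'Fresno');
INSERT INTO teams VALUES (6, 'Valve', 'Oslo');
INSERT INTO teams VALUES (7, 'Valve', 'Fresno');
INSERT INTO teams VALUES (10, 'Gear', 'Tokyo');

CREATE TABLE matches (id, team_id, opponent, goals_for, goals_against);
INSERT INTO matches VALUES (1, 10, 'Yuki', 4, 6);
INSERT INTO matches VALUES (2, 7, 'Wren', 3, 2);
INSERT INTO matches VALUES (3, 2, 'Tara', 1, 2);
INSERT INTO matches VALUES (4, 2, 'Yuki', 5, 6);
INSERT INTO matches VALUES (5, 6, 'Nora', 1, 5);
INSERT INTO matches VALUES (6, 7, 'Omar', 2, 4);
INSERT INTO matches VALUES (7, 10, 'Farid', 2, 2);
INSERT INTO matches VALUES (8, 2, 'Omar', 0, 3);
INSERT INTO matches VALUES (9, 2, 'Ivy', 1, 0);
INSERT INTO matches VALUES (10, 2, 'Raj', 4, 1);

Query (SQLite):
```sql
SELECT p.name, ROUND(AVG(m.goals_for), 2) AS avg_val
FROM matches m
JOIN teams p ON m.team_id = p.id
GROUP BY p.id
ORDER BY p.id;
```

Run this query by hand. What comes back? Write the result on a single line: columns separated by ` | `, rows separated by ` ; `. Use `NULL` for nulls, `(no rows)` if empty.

Sensor | 2.2 ; Valve | 1 ; Valve | 2.5 ; Gear | 3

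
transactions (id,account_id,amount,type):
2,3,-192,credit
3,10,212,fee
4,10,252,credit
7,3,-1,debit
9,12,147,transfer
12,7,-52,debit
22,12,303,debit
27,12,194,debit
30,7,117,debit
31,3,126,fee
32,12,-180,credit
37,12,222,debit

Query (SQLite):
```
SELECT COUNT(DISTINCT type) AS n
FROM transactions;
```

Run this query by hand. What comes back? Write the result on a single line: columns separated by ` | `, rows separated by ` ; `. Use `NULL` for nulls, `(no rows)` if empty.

4

Count distinct non-NULL type values.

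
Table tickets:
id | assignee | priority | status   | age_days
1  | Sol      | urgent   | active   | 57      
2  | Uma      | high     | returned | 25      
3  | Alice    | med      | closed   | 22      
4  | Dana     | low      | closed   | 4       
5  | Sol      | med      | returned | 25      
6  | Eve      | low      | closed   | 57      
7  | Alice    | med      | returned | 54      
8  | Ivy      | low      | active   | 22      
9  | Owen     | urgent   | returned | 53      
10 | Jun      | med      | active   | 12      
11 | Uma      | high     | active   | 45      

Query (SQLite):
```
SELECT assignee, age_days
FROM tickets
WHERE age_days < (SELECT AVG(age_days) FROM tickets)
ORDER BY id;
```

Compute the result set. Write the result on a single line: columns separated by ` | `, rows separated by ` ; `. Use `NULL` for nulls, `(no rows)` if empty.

Uma | 25 ; Alice | 22 ; Dana | 4 ; Sol | 25 ; Ivy | 22 ; Jun | 12

Scalar subquery: AVG(age_days) over all tickets rows = 34.181818 (≈; comparison uses full precision).
Keep rows where age_days < that value.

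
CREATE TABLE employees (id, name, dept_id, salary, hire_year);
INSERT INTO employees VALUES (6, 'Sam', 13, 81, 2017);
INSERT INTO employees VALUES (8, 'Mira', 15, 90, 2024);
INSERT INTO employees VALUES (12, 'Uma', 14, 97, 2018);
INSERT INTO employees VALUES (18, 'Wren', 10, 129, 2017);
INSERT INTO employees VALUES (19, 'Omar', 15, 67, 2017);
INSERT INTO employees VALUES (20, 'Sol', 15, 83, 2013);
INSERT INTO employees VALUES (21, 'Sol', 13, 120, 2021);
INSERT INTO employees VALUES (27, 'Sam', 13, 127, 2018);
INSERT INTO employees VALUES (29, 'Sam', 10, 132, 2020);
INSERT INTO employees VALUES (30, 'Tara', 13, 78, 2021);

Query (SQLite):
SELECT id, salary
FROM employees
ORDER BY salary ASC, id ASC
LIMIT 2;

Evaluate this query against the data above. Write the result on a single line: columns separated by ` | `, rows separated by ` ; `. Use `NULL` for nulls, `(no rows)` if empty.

Sort by salary asc, tiebreak id asc: (67, id=19), (78, id=30), (81, id=6), (83, id=20), (90, id=8) …. Take first 2.

19 | 67 ; 30 | 78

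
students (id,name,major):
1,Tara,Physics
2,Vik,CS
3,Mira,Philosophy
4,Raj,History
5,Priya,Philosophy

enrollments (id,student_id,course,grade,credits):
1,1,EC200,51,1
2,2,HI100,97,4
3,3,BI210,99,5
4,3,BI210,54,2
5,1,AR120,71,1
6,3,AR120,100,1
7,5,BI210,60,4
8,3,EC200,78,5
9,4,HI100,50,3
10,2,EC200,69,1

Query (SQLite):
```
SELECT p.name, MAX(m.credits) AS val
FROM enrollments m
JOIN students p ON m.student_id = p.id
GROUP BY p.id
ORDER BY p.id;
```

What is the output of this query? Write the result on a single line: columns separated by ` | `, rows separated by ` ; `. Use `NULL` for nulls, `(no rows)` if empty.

Tara | 1 ; Vik | 4 ; Mira | 5 ; Raj | 3 ; Priya | 4

Join each enrollments row to its students via student_id.
Group joined rows by students.id; compute MAX(m.credits) per group.
  1: ids {1, 5} → MAX(m.credits)=1
  2: ids {2, 10} → MAX(m.credits)=4
  3: ids {3, 4, 6, 8} → MAX(m.credits)=5
  4: ids {9} → MAX(m.credits)=3
  5: ids {7} → MAX(m.credits)=4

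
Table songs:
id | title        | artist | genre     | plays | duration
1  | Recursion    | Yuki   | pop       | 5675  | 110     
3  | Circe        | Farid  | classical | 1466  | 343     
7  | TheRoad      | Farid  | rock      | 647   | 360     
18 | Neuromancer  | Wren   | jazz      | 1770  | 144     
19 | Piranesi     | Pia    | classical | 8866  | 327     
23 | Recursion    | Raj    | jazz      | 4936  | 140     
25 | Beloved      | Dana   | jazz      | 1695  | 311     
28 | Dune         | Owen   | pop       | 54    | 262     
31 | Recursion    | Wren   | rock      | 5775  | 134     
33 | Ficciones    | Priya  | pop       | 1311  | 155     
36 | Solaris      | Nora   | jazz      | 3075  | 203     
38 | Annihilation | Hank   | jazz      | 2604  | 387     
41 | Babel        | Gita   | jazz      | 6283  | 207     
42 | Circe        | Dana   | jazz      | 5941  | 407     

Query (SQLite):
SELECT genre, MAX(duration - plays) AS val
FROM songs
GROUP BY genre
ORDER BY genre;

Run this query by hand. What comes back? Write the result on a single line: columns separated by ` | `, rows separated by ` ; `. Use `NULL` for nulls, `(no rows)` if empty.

For each row compute duration - plays.
Group by genre; take MAX of the expression per group.
  classical: ids {3, 19} → MAX(duration - plays)=-1123
  jazz: ids {18, 23, 25, 36, 38, 41, 42} → MAX(duration - plays)=-1384
  pop: ids {1, 28, 33} → MAX(duration - plays)=208
  rock: ids {7, 31} → MAX(duration - plays)=-287

classical | -1123 ; jazz | -1384 ; pop | 208 ; rock | -287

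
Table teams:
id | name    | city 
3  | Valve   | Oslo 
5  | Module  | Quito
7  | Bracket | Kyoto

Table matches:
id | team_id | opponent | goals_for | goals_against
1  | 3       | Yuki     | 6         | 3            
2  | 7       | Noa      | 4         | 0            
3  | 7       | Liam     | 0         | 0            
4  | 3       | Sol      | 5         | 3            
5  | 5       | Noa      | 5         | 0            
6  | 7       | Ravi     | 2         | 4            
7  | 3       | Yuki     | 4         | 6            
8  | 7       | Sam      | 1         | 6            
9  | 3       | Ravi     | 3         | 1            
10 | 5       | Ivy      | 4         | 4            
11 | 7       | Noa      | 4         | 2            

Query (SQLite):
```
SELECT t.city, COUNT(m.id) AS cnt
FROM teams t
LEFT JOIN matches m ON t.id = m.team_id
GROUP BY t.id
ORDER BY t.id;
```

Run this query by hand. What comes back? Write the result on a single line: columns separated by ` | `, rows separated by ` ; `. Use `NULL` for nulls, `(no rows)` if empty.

Oslo | 4 ; Quito | 2 ; Kyoto | 5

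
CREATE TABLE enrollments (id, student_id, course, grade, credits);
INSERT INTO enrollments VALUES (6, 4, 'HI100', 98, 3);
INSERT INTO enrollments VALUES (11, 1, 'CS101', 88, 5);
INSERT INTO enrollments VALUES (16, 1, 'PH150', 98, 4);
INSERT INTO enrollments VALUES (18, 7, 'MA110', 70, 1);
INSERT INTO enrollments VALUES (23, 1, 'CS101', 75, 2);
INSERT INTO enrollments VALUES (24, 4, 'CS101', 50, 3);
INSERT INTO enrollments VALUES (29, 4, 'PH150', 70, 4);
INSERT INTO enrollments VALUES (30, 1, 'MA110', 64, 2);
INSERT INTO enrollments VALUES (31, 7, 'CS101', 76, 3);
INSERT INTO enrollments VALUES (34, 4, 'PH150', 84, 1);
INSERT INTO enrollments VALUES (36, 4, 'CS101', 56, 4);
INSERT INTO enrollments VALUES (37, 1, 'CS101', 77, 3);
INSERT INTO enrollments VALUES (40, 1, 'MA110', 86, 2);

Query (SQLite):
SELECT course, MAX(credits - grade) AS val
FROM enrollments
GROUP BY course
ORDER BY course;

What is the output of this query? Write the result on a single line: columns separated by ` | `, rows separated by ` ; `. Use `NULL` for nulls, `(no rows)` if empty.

For each row compute credits - grade.
Group by course; take MAX of the expression per group.
  CS101: ids {11, 23, 24, 31, 36, 37} → MAX(credits - grade)=-47
  HI100: ids {6} → MAX(credits - grade)=-95
  MA110: ids {18, 30, 40} → MAX(credits - grade)=-62
  PH150: ids {16, 29, 34} → MAX(credits - grade)=-66

CS101 | -47 ; HI100 | -95 ; MA110 | -62 ; PH150 | -66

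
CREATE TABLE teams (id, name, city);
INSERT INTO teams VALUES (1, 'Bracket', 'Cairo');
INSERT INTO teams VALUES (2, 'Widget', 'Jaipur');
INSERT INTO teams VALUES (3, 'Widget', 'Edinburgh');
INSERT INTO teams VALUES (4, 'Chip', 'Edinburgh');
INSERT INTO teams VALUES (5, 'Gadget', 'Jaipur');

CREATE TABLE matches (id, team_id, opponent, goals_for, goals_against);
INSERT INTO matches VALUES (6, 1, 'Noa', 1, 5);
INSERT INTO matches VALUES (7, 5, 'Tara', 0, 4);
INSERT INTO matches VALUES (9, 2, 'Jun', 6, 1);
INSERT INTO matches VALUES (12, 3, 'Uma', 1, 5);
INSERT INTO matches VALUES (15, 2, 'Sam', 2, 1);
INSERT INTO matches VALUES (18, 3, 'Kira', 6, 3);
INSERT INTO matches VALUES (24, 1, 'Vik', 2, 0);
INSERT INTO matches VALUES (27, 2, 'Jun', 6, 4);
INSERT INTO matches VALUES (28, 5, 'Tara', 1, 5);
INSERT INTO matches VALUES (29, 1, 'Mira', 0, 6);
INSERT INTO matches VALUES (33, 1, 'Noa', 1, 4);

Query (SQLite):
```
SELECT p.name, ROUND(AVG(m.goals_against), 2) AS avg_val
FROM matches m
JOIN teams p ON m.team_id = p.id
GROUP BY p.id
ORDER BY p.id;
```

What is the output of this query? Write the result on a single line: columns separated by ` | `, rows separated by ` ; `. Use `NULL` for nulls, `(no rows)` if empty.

Join each matches row to its teams via team_id.
Group joined rows by teams.id; compute ROUND(AVG(m.goals_against), 2) per group.
  1: ids {6, 24, 29, 33} → ROUND(AVG(m.goals_against), 2)=3.75
  2: ids {9, 15, 27} → ROUND(AVG(m.goals_against), 2)=2
  3: ids {12, 18} → ROUND(AVG(m.goals_against), 2)=4
  5: ids {7, 28} → ROUND(AVG(m.goals_against), 2)=4.5

Bracket | 3.75 ; Widget | 2 ; Widget | 4 ; Gadget | 4.5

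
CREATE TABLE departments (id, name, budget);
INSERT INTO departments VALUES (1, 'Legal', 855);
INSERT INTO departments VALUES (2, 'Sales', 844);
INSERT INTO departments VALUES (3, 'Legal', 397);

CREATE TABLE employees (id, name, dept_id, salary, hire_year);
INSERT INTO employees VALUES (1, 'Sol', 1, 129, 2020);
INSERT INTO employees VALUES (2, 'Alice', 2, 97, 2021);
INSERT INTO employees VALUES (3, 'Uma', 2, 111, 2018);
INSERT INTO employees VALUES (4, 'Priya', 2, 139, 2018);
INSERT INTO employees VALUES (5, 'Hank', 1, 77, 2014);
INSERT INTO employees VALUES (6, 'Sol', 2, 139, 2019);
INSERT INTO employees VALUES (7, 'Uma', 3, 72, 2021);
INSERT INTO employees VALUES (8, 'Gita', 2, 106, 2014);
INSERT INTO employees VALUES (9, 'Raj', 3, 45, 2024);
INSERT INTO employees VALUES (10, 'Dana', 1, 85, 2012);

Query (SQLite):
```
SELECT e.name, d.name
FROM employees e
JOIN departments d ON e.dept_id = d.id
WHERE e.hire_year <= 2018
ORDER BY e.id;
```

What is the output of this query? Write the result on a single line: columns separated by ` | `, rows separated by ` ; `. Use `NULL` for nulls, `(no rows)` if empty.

Uma | Sales ; Priya | Sales ; Hank | Legal ; Gita | Sales ; Dana | Legal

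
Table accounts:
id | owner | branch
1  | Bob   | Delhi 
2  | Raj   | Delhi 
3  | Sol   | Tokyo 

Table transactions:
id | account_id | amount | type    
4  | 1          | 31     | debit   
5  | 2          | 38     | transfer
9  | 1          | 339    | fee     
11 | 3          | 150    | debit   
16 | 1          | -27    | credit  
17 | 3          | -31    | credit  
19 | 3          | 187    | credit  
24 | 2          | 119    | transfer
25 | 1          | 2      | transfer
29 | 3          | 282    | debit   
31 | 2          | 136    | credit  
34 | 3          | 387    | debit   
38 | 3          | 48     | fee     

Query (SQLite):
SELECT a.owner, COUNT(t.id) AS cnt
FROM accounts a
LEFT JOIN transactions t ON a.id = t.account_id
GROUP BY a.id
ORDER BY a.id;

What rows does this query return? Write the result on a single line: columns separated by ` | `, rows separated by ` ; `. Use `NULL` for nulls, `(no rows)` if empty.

Bob | 4 ; Raj | 3 ; Sol | 6

LEFT JOIN keeps every accounts row; unmatched ones get NULL for transactions columns.
Group by accounts.id and compute COUNT(t.id). COUNT(col) of an all-NULL group is 0.
  1: ids {4, 9, 16, 25} → COUNT(t.id)=4
  2: ids {5, 24, 31} → COUNT(t.id)=3
  3: ids {11, 17, 19, 29, 34, 38} → COUNT(t.id)=6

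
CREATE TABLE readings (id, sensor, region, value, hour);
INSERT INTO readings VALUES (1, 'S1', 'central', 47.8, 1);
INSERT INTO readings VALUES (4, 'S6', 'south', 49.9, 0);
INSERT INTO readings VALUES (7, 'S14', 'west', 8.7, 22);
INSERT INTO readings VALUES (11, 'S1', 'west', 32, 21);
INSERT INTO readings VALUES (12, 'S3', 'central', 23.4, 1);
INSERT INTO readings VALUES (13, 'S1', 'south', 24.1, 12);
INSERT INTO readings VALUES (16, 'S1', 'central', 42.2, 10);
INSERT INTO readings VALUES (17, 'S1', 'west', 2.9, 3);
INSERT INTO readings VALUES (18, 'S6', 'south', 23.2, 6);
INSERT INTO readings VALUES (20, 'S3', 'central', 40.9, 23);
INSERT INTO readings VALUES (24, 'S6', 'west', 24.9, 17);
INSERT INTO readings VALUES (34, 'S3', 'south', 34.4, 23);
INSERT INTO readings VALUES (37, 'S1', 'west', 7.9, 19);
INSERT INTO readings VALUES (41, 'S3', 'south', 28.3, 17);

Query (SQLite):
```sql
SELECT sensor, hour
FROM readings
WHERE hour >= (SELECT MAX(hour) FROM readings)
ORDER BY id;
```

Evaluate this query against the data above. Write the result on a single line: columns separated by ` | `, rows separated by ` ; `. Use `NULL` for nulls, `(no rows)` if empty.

S3 | 23 ; S3 | 23

Scalar subquery: MAX(hour) over all readings rows = 23.
Keep rows where hour >= that value.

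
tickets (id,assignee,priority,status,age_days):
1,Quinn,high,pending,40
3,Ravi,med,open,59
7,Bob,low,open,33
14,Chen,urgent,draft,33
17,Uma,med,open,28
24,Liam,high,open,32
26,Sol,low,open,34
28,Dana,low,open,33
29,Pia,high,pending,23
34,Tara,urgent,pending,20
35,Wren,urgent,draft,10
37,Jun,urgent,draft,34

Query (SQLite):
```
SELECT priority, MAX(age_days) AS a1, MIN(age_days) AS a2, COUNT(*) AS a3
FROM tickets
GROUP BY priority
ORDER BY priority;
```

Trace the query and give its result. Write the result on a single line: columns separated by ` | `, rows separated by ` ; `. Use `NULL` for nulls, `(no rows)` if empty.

high | 40 | 23 | 3 ; low | 34 | 33 | 3 ; med | 59 | 28 | 2 ; urgent | 34 | 10 | 4

Group tickets by priority.
Per group compute: MAX(age_days), MIN(age_days), COUNT(*).
  high: ids {1, 24, 29} → MAX(age_days)=40, MIN(age_days)=23, COUNT(*)=3
  low: ids {7, 26, 28} → MAX(age_days)=34, MIN(age_days)=33, COUNT(*)=3
  med: ids {3, 17} → MAX(age_days)=59, MIN(age_days)=28, COUNT(*)=2
  urgent: ids {14, 34, 35, 37} → MAX(age_days)=34, MIN(age_days)=10, COUNT(*)=4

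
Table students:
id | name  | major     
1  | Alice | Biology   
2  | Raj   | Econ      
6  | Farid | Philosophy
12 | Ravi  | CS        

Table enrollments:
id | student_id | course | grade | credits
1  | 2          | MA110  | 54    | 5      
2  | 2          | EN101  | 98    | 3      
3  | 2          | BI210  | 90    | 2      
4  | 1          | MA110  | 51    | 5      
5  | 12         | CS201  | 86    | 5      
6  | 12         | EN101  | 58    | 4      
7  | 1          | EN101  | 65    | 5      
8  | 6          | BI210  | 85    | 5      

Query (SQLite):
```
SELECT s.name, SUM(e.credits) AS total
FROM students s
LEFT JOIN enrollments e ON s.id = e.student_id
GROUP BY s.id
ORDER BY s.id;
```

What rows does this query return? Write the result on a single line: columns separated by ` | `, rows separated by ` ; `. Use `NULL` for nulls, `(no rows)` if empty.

LEFT JOIN keeps every students row; unmatched ones get NULL for enrollments columns.
Group by students.id and compute SUM(e.credits). SUM over an all-NULL group is NULL.
  1: ids {4, 7} → SUM(e.credits)=10
  2: ids {1, 2, 3} → SUM(e.credits)=10
  6: ids {8} → SUM(e.credits)=5
  12: ids {5, 6} → SUM(e.credits)=9

Alice | 10 ; Raj | 10 ; Farid | 5 ; Ravi | 9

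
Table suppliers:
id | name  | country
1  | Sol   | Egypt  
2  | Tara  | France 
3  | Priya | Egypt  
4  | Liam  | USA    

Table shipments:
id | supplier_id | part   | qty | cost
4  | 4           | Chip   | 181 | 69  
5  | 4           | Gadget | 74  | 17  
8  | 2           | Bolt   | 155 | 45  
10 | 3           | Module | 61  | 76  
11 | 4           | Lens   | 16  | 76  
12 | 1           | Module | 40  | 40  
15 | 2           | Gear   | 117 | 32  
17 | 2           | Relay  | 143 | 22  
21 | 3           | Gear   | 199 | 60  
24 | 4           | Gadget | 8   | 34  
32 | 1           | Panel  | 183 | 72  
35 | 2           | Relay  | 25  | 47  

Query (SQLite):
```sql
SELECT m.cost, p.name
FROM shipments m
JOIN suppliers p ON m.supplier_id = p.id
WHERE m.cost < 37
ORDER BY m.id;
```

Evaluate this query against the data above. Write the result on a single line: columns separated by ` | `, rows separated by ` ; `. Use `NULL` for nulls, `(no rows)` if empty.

17 | Liam ; 32 | Tara ; 22 | Tara ; 34 | Liam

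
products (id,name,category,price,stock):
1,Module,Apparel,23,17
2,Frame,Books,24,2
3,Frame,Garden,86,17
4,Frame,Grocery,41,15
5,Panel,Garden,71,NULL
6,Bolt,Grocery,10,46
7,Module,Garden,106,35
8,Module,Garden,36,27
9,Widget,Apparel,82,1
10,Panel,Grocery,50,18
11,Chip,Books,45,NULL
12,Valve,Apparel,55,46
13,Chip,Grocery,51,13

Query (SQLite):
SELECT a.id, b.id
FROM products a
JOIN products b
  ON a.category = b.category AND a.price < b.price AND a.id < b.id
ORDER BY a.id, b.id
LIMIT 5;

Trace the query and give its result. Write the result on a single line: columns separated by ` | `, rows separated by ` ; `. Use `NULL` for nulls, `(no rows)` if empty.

1 | 9 ; 1 | 12 ; 2 | 11 ; 3 | 7 ; 4 | 10

Pairs (a,b) with same category, a.price < b.price, a.id < b.id.
category groups: Apparel:{1,9,12} Books:{2,11} Garden:{3,5,7,8} Grocery:{4,6,10,13}
Ordered by (a.id, b.id); first 5.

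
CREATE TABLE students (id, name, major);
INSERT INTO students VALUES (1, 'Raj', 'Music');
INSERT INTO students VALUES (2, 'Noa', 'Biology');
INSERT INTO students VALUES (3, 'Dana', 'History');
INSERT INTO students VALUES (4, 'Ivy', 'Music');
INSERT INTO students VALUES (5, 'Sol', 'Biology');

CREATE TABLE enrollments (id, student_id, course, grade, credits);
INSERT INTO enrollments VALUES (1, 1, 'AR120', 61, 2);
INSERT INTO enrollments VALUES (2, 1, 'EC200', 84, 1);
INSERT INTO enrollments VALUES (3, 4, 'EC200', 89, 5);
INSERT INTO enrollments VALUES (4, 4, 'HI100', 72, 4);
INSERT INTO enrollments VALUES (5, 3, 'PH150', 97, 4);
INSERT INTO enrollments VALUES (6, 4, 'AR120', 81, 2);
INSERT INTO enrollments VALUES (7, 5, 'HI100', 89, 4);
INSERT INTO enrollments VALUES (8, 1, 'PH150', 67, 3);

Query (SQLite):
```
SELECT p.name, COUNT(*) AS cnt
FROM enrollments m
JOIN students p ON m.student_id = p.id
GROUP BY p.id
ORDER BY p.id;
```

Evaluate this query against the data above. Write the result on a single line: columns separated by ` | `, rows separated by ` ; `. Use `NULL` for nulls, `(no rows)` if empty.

Raj | 3 ; Dana | 1 ; Ivy | 3 ; Sol | 1

Join each enrollments row to its students via student_id.
Group joined rows by students.id; compute COUNT(*) per group.
  1: ids {1, 2, 8} → COUNT(*)=3
  3: ids {5} → COUNT(*)=1
  4: ids {3, 4, 6} → COUNT(*)=3
  5: ids {7} → COUNT(*)=1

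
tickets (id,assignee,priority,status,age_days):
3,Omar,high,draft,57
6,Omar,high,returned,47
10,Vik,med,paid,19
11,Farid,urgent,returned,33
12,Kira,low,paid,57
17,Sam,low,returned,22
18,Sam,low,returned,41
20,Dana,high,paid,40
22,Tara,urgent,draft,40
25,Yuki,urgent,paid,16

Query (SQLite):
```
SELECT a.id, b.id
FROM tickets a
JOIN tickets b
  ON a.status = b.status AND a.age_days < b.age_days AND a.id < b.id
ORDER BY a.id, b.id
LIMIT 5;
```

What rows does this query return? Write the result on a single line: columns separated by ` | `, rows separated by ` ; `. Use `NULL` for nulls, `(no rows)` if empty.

10 | 12 ; 10 | 20 ; 11 | 18 ; 17 | 18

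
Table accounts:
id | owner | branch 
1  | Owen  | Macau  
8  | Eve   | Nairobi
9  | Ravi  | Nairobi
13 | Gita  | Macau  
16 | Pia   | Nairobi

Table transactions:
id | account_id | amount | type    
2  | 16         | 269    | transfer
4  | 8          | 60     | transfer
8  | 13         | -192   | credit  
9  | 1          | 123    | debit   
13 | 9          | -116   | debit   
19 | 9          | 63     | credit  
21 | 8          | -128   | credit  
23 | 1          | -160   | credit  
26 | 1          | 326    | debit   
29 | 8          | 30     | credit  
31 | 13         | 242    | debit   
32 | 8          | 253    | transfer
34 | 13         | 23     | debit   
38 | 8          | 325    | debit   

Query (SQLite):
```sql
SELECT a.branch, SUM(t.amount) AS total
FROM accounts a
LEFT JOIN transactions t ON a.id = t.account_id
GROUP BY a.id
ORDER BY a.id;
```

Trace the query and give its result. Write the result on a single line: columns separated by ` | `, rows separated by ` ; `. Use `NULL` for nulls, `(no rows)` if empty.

LEFT JOIN keeps every accounts row; unmatched ones get NULL for transactions columns.
Group by accounts.id and compute SUM(t.amount). SUM over an all-NULL group is NULL.
  1: ids {9, 23, 26} → SUM(t.amount)=289
  8: ids {4, 21, 29, 32, 38} → SUM(t.amount)=540
  9: ids {13, 19} → SUM(t.amount)=-53
  13: ids {8, 31, 34} → SUM(t.amount)=73
  16: ids {2} → SUM(t.amount)=269

Macau | 289 ; Nairobi | 540 ; Nairobi | -53 ; Macau | 73 ; Nairobi | 269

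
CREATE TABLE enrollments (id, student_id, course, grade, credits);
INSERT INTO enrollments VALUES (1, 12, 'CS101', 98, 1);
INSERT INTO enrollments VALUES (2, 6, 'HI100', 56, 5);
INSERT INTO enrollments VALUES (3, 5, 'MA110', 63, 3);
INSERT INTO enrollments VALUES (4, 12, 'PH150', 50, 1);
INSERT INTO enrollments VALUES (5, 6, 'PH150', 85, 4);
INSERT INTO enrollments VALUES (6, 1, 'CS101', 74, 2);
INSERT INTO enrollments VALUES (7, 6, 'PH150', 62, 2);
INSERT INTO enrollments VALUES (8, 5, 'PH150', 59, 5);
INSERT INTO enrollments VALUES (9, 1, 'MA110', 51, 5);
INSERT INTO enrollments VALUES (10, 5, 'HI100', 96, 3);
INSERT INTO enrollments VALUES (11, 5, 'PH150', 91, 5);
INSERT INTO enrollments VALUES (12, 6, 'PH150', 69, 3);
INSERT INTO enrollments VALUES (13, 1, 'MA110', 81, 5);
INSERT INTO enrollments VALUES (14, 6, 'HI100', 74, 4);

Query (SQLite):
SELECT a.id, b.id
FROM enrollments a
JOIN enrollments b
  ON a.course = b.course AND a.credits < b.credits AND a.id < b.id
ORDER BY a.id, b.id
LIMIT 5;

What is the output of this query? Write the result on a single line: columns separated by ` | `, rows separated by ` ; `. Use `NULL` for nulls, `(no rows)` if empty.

1 | 6 ; 3 | 9 ; 3 | 13 ; 4 | 5 ; 4 | 7

Pairs (a,b) with same course, a.credits < b.credits, a.id < b.id.
course groups: CS101:{1,6} HI100:{2,10,14} MA110:{3,9,13} PH150:{4,5,7,8,11,12}
Ordered by (a.id, b.id); first 5.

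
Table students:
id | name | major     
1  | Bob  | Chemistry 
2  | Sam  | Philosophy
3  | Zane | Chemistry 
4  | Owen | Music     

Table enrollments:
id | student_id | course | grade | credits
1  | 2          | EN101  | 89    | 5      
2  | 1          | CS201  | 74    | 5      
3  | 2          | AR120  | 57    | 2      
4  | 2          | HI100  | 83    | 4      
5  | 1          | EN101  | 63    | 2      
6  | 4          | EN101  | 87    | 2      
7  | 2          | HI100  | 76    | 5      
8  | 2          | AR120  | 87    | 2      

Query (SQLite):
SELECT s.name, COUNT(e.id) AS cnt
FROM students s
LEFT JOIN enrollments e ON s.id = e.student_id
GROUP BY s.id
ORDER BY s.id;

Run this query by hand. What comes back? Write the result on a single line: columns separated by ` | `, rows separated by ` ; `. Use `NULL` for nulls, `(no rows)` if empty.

LEFT JOIN keeps every students row; unmatched ones get NULL for enrollments columns.
Group by students.id and compute COUNT(e.id). COUNT(col) of an all-NULL group is 0.
  1: ids {2, 5} → COUNT(e.id)=2
  2: ids {1, 3, 4, 7, 8} → COUNT(e.id)=5
  3: ids {—} → COUNT(e.id)=0
  4: ids {6} → COUNT(e.id)=1

Bob | 2 ; Sam | 5 ; Zane | 0 ; Owen | 1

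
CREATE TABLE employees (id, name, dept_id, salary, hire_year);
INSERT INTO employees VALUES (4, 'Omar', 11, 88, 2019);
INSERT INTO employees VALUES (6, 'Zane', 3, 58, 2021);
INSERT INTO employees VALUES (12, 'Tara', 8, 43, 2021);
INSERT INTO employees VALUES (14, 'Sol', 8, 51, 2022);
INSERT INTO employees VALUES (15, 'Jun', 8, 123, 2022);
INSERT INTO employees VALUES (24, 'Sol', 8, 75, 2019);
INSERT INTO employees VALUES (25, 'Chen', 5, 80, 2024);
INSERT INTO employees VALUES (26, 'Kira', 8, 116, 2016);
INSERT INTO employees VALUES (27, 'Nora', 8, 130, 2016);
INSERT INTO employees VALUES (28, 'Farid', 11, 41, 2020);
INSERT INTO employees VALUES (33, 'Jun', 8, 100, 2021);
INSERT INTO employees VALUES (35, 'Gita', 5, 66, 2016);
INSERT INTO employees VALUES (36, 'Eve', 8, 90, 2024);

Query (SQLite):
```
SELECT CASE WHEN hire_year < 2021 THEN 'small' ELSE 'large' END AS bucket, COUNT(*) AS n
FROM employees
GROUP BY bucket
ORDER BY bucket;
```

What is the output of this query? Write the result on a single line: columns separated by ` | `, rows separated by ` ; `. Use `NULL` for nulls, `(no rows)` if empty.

large | 7 ; small | 6

Bucket rows by hire_year < 2021 → 'small' else 'large'; count each bucket.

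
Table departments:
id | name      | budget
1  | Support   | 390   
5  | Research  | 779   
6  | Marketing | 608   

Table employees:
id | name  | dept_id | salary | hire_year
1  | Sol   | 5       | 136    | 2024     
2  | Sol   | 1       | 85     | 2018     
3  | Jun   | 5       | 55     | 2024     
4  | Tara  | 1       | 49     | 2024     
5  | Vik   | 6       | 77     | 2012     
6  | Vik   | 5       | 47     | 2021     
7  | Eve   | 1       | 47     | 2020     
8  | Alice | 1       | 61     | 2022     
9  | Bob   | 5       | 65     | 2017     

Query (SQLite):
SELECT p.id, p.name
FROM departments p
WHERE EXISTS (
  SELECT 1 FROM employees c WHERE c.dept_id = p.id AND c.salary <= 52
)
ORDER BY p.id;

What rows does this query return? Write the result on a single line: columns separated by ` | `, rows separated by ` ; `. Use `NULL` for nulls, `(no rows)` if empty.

For each departments row, check whether any employees with matching dept_id has salary <= 52.
Keep rows where that is true.

1 | Support ; 5 | Research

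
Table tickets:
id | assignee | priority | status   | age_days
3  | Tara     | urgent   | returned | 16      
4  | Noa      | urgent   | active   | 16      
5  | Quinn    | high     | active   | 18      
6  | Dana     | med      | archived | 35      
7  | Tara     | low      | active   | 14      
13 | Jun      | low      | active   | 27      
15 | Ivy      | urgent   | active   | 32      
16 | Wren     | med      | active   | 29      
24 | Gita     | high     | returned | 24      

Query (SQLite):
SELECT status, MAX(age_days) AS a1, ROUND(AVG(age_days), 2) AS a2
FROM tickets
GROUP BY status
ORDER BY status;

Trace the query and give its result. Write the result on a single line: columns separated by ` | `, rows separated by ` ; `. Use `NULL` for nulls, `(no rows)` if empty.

Group tickets by status.
Per group compute: MAX(age_days), ROUND(AVG(age_days), 2).
  active: ids {4, 5, 7, 13, 15, 16} → MAX(age_days)=32, ROUND(AVG(age_days), 2)=22.67
  archived: ids {6} → MAX(age_days)=35, ROUND(AVG(age_days), 2)=35
  returned: ids {3, 24} → MAX(age_days)=24, ROUND(AVG(age_days), 2)=20

active | 32 | 22.67 ; archived | 35 | 35 ; returned | 24 | 20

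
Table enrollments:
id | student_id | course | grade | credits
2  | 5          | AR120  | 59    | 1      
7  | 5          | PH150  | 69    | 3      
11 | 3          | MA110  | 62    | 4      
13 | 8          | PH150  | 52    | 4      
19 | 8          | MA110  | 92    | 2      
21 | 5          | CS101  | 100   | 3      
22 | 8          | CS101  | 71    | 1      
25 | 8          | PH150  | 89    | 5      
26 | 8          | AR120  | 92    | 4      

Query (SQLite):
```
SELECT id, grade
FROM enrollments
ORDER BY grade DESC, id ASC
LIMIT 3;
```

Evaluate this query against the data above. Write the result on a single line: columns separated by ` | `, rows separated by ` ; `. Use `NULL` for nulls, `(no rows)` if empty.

Sort by grade desc, tiebreak id asc: (100, id=21), (92, id=19), (92, id=26), (89, id=25), (71, id=22), (69, id=7) …. Take first 3.

21 | 100 ; 19 | 92 ; 26 | 92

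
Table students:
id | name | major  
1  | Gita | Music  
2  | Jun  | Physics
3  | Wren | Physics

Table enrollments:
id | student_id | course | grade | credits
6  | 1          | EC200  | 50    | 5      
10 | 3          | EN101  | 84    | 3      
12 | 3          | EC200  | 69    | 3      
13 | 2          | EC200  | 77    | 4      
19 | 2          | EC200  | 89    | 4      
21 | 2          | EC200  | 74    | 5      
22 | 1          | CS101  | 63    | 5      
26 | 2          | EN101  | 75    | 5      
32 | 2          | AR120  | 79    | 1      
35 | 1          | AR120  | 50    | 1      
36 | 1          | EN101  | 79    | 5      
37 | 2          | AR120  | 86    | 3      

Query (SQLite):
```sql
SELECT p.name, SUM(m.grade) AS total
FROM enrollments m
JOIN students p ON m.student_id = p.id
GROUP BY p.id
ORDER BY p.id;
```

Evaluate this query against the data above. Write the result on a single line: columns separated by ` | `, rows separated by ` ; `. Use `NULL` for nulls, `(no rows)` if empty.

Gita | 242 ; Jun | 480 ; Wren | 153

Join each enrollments row to its students via student_id.
Group joined rows by students.id; compute SUM(m.grade) per group.
  1: ids {6, 22, 35, 36} → SUM(m.grade)=242
  2: ids {13, 19, 21, 26, 32, 37} → SUM(m.grade)=480
  3: ids {10, 12} → SUM(m.grade)=153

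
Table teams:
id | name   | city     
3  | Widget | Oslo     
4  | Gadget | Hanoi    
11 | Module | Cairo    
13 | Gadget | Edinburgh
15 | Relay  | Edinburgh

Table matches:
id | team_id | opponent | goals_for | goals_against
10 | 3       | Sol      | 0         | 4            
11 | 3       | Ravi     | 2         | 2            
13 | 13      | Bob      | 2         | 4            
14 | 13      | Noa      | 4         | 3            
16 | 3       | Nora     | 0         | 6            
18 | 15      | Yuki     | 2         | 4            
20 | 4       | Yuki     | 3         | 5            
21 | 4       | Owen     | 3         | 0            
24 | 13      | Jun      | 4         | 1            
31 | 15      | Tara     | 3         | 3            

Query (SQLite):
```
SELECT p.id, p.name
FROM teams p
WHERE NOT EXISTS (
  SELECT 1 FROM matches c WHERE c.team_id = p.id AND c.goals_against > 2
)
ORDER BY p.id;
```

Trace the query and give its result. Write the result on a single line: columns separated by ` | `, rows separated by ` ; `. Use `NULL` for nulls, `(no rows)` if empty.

11 | Module

For each teams row, check whether any matches with matching team_id has goals_against > 2.
Keep rows where that is false.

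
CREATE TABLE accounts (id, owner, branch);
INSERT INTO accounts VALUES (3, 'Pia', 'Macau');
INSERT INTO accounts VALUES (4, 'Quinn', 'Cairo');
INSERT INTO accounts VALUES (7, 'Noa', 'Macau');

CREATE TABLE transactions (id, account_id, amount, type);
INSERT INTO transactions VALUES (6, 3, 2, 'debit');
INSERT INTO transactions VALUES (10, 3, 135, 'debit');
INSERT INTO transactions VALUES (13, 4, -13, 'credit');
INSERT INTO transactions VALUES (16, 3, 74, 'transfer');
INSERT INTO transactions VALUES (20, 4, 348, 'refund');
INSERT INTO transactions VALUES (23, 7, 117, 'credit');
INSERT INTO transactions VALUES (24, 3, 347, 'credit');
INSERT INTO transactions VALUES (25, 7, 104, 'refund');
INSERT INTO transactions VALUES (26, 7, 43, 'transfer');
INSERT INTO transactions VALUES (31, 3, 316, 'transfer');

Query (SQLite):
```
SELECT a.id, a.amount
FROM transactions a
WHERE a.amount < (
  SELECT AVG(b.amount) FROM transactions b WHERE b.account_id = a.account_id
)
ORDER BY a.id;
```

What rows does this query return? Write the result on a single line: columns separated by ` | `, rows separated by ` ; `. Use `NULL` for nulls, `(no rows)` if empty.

6 | 2 ; 10 | 135 ; 13 | -13 ; 16 | 74 ; 26 | 43

For each transactions row a, compute AVG(amount) over rows sharing a.account_id.
Keep row a if a.amount < that per-group AVG.
  account_id=3: AVG(amount) = 174.8
  account_id=4: AVG(amount) = 167.5
  account_id=7: AVG(amount) = 88.0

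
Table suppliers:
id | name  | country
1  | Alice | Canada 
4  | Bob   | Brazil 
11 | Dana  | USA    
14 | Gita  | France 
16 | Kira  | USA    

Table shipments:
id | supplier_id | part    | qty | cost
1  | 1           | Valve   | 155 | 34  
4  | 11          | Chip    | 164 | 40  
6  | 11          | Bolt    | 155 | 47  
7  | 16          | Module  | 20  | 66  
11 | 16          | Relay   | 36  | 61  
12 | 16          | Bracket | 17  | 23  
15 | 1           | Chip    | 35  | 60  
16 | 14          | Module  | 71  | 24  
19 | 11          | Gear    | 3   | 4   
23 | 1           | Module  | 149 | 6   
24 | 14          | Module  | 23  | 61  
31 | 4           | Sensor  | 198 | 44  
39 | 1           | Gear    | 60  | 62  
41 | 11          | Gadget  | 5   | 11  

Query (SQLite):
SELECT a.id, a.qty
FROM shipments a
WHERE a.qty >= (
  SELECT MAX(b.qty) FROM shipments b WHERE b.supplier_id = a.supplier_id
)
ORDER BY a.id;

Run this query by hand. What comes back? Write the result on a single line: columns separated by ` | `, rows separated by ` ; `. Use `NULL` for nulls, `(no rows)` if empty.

1 | 155 ; 4 | 164 ; 11 | 36 ; 16 | 71 ; 31 | 198

For each shipments row a, compute MAX(qty) over rows sharing a.supplier_id.
Keep row a if a.qty >= that per-group MAX.
  supplier_id=1: MAX(qty) = 155
  supplier_id=4: MAX(qty) = 198
  supplier_id=11: MAX(qty) = 164
  supplier_id=14: MAX(qty) = 71
  supplier_id=16: MAX(qty) = 36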